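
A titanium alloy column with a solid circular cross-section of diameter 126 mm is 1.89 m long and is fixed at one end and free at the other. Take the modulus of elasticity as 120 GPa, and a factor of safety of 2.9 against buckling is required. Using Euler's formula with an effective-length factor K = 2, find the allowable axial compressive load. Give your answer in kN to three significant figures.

I = πd⁴/64 = π×126⁴/64 = 1.237×10^7 mm⁴.
Effective length L_e = KL = 2×1.89 m = 3780 mm.
Euler critical load P_cr = π²EI/L_e² = π²×120000×1.237×10^7/3780² = 1.026×10^6 N.
P_allow = P_cr/n = 1.026×10^6/2.9 = 353600 N.

P_allow = 354 kN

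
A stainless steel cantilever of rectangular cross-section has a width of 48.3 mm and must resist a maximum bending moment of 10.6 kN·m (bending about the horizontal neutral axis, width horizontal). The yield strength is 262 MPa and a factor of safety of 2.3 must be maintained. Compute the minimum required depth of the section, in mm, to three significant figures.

h = 108 mm

σ_allow = 262/2.3 = 113.9 MPa.
For a rectangular section σ = 6M/(bh²), so h² = 6M/(b σ_allow) = 6×1.0600×10^7/(48.3×113.9) = 11560 mm².
h = 107.5 mm.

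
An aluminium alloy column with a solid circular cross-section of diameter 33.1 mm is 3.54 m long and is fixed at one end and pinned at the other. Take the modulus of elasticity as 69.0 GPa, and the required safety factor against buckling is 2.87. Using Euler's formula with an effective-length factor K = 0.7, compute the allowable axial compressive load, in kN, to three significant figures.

I = πd⁴/64 = π×33.1⁴/64 = 58920 mm⁴.
Effective length L_e = KL = 0.7×3.54 m = 2478 mm.
Euler critical load P_cr = π²EI/L_e² = π²×69000×58920/2478² = 6535 N.
P_allow = P_cr/n = 6535/2.87 = 2277 N.

P_allow = 2.28 kN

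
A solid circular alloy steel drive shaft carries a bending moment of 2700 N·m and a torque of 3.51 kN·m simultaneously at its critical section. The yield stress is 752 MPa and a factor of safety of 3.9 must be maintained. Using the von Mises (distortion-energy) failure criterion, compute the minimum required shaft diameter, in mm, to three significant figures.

d = 59.9 mm

σ_allow = σ_y/n = 752/3.9 = 192.8 MPa.
For a solid shaft σ_b = 32M/(πd³) and τ = 16T/(πd³), so the von Mises stress is σ' = (16/πd³)·√(4M²+3T²).
√(4M²+3T²) = √(4×(2.700×10^6)² + 3×(3.510×10^6)²) = 8.131×10^6 N·mm.
d³ = 16×8.131×10^6/(π×192.8) = 214800 mm³.
d = 59.89 mm.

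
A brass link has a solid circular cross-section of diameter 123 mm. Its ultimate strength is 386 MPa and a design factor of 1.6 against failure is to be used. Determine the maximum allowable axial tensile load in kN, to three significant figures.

F_allow = 2870 kN

σ_allow = 386/1.6 = 241.2 MPa.
A = πd²/4 = π×123²/4 = 11880 mm².
F_allow = σ_allow × A = 241.2×11880 = 2.867×10^6 N.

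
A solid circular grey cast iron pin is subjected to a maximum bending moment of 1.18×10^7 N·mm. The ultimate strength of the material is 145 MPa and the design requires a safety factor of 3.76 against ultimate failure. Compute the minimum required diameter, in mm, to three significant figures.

d = 146 mm

σ_allow = 145/3.76 = 38.56 MPa.
For a solid circular section σ = 32M/(πd³), so d³ = 32M/(π σ_allow) = 32×1.1800×10^7/(π×38.56) = 3.117×10^6 mm³.
d = 146.1 mm.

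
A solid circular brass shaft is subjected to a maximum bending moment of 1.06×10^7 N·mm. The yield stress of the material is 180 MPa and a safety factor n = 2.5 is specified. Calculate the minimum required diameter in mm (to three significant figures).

d = 114 mm

σ_allow = 180/2.5 = 72.00 MPa.
For a solid circular section σ = 32M/(πd³), so d³ = 32M/(π σ_allow) = 32×1.0600×10^7/(π×72.00) = 1.500×10^6 mm³.
d = 114.5 mm.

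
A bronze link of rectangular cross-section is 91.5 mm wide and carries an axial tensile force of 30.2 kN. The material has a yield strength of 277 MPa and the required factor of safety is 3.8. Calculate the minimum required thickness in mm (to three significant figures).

σ_allow = 277/3.8 = 72.89 MPa.
Required area A = F/σ_allow = 30200/72.89 = 414.3 mm².
t = A/w = 414.3/91.5 = 4.528 mm.

t = 4.53 mm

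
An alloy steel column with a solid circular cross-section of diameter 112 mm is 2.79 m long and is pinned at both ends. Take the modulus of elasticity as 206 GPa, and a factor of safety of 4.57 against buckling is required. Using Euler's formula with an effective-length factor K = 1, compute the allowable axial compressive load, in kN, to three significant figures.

P_allow = 441 kN

I = πd⁴/64 = π×112⁴/64 = 7.724×10^6 mm⁴.
Effective length L_e = KL = 1×2.79 m = 2790 mm.
Euler critical load P_cr = π²EI/L_e² = π²×206000×7.724×10^6/2790² = 2.017×10^6 N.
P_allow = P_cr/n = 2.017×10^6/4.57 = 441500 N.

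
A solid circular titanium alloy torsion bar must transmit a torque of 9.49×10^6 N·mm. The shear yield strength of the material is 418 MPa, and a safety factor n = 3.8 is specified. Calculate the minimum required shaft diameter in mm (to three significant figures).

Allowable shear stress τ_allow = 418/3.8 = 110.0 MPa.
For a solid shaft τ = 16T/(πd³), so d³ = 16T/(π τ_allow) = 16×9490000/(π×110.0) = 439400 mm³.
d = (439400)^(1/3) = 76.02 mm.

d = 76.0 mm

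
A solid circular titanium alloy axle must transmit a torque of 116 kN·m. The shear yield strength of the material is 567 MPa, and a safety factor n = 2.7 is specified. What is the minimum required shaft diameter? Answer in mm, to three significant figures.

d = 141 mm

Allowable shear stress τ_allow = 567/2.7 = 210.0 MPa.
For a solid shaft τ = 16T/(πd³), so d³ = 16T/(π τ_allow) = 16×1.1600×10^8/(π×210.0) = 2.813×10^6 mm³.
d = (2.813×10^6)^(1/3) = 141.2 mm.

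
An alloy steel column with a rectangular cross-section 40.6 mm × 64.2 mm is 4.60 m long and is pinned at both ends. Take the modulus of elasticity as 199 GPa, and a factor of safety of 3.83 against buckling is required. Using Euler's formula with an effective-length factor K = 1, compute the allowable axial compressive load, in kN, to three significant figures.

Buckling occurs about the weak axis: I_min = h·b³/12 = 64.2×40.6³/12 = 358000 mm⁴ (b = 40.6 mm is the smaller dimension).
Effective length L_e = KL = 1×4.60 m = 4600 mm.
Euler critical load P_cr = π²EI/L_e² = π²×199000×358000/4600² = 33230 N.
P_allow = P_cr/n = 33230/3.83 = 8677 N.

P_allow = 8.68 kN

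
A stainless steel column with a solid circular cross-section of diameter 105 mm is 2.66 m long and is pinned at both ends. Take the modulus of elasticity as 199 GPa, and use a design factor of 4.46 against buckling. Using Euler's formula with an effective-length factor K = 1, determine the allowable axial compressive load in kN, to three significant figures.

I = πd⁴/64 = π×105⁴/64 = 5.967×10^6 mm⁴.
Effective length L_e = KL = 1×2.66 m = 2660 mm.
Euler critical load P_cr = π²EI/L_e² = π²×199000×5.967×10^6/2660² = 1.656×10^6 N.
P_allow = P_cr/n = 1.656×10^6/4.46 = 371300 N.

P_allow = 371 kN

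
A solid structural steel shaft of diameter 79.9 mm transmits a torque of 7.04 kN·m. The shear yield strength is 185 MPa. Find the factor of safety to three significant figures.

n = 2.63

τ = 16T/(πd³) = 16×7040000/(π×79.9³) = 70.29 MPa.
n = τ_limit/τ = 185/70.29 = 2.632.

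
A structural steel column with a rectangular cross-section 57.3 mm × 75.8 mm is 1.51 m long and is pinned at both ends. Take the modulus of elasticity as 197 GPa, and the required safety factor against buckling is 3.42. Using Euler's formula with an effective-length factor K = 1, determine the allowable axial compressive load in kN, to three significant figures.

P_allow = 296 kN

Buckling occurs about the weak axis: I_min = h·b³/12 = 75.8×57.3³/12 = 1.188×10^6 mm⁴ (b = 57.3 mm is the smaller dimension).
Effective length L_e = KL = 1×1.51 m = 1510 mm.
Euler critical load P_cr = π²EI/L_e² = π²×197000×1.188×10^6/1510² = 1.013×10^6 N.
P_allow = P_cr/n = 1.013×10^6/3.42 = 296300 N.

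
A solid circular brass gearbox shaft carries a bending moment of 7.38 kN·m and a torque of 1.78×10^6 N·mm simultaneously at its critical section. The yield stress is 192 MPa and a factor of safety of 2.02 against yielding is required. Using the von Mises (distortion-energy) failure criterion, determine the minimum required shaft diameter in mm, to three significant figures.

d = 93.1 mm

σ_allow = σ_y/n = 192/2.02 = 95.05 MPa.
For a solid shaft σ_b = 32M/(πd³) and τ = 16T/(πd³), so the von Mises stress is σ' = (16/πd³)·√(4M²+3T²).
√(4M²+3T²) = √(4×(7.380×10^6)² + 3×(1.780×10^6)²) = 1.508×10^7 N·mm.
d³ = 16×1.508×10^7/(π×95.05) = 807900 mm³.
d = 93.14 mm.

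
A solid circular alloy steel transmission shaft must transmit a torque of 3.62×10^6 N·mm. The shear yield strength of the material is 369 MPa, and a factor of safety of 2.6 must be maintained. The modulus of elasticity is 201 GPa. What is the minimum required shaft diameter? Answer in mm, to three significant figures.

Allowable shear stress τ_allow = 369/2.6 = 141.9 MPa.
For a solid shaft τ = 16T/(πd³), so d³ = 16T/(π τ_allow) = 16×3620000/(π×141.9) = 129900 mm³.
d = (129900)^(1/3) = 50.65 mm.

d = 50.6 mm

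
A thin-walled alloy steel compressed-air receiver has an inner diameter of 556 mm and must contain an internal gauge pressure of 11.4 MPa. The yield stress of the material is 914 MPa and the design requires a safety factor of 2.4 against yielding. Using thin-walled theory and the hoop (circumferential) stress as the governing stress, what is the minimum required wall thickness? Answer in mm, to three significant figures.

t = 8.32 mm

σ_allow = 914/2.4 = 380.8 MPa.
Hoop stress σ_h = pD/(2t), so t = pD/(2σ_allow) = 11.4×556/(2×380.8) = 8.322 mm.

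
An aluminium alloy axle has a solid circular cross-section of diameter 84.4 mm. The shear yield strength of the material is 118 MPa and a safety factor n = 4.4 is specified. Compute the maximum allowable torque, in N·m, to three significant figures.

T_allow = 3170 N·m

τ_allow = 118/4.4 = 26.82 MPa.
For a solid shaft T_allow = τ_allow·πd³/16; πd³/16 = π×84.4³/16 = 118000 mm³.
T_allow = 26.82×118000 = 3.166×10^6 N·mm = 3166 N·m.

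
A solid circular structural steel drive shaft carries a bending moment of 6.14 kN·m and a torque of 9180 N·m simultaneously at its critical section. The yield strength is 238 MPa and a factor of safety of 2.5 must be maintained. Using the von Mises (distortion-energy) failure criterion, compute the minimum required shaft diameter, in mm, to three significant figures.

d = 102 mm

σ_allow = σ_y/n = 238/2.5 = 95.20 MPa.
For a solid shaft σ_b = 32M/(πd³) and τ = 16T/(πd³), so the von Mises stress is σ' = (16/πd³)·√(4M²+3T²).
√(4M²+3T²) = √(4×(6.140×10^6)² + 3×(9.180×10^6)²) = 2.009×10^7 N·mm.
d³ = 16×2.009×10^7/(π×95.20) = 1.075×10^6 mm³.
d = 102.4 mm.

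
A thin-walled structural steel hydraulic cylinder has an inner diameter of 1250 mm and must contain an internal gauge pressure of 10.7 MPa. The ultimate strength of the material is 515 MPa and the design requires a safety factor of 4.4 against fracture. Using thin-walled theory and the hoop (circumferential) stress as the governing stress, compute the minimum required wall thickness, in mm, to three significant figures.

t = 57.1 mm

σ_allow = 515/4.4 = 117.0 MPa.
Hoop stress σ_h = pD/(2t), so t = pD/(2σ_allow) = 10.7×1250/(2×117.0) = 57.14 mm.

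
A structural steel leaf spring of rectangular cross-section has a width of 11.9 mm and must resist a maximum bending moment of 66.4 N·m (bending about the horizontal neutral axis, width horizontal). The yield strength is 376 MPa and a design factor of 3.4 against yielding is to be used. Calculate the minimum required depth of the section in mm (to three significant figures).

h = 17.4 mm

σ_allow = 376/3.4 = 110.6 MPa.
For a rectangular section σ = 6M/(bh²), so h² = 6M/(b σ_allow) = 6×66400/(11.9×110.6) = 302.7 mm².
h = 17.40 mm.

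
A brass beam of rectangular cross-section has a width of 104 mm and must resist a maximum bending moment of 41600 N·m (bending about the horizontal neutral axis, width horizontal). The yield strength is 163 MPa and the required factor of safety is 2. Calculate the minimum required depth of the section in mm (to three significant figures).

h = 172 mm

σ_allow = 163/2 = 81.50 MPa.
For a rectangular section σ = 6M/(bh²), so h² = 6M/(b σ_allow) = 6×4.1600×10^7/(104×81.50) = 29450 mm².
h = 171.6 mm.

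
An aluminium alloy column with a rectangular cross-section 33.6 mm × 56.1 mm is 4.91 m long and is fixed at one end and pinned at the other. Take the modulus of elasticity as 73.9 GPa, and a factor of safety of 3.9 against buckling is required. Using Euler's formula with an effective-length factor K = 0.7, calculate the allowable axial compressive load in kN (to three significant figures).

Buckling occurs about the weak axis: I_min = h·b³/12 = 56.1×33.6³/12 = 177300 mm⁴ (b = 33.6 mm is the smaller dimension).
Effective length L_e = KL = 0.7×4.91 m = 3437 mm.
Euler critical load P_cr = π²EI/L_e² = π²×73900×177300/3437² = 10950 N.
P_allow = P_cr/n = 10950/3.9 = 2808 N.

P_allow = 2.81 kN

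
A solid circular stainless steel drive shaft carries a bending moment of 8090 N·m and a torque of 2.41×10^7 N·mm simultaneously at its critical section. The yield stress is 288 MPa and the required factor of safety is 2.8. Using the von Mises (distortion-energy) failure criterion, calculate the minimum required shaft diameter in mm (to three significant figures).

d = 130 mm

σ_allow = σ_y/n = 288/2.8 = 102.9 MPa.
For a solid shaft σ_b = 32M/(πd³) and τ = 16T/(πd³), so the von Mises stress is σ' = (16/πd³)·√(4M²+3T²).
√(4M²+3T²) = √(4×(8.090×10^6)² + 3×(2.410×10^7)²) = 4.477×10^7 N·mm.
d³ = 16×4.477×10^7/(π×102.9) = 2.217×10^6 mm³.
d = 130.4 mm.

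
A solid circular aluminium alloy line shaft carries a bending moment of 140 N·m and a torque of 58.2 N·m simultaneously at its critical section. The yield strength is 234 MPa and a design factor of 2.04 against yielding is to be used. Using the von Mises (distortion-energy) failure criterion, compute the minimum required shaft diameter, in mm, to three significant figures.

d = 23.6 mm

σ_allow = σ_y/n = 234/2.04 = 114.7 MPa.
For a solid shaft σ_b = 32M/(πd³) and τ = 16T/(πd³), so the von Mises stress is σ' = (16/πd³)·√(4M²+3T²).
√(4M²+3T²) = √(4×(140000)² + 3×(58200)²) = 297600 N·mm.
d³ = 16×297600/(π×114.7) = 13210 mm³.
d = 23.64 mm.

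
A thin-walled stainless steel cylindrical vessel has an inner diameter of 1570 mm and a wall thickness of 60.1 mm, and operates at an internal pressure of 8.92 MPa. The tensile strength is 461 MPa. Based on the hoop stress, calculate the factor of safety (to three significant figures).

n = 3.96

σ_h = pD/(2t) = 8.92×1570/(2×60.1) = 116.5 MPa.
n = 461/116.5 = 3.957.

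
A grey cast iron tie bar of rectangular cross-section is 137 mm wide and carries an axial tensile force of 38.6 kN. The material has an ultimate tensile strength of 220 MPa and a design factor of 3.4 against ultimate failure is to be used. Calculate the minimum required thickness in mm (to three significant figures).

t = 4.35 mm

σ_allow = 220/3.4 = 64.71 MPa.
Required area A = F/σ_allow = 38600/64.71 = 596.5 mm².
t = A/w = 596.5/137 = 4.354 mm.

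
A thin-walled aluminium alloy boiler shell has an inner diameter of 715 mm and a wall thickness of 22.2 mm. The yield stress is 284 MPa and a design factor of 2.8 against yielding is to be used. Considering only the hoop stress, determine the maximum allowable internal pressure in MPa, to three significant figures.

p_allow = 6.30 MPa

σ_allow = 284/2.8 = 101.4 MPa.
σ_h = pD/(2t) → p_allow = 2σ_allow t/D = 2×101.4×22.2/715 = 6.299 MPa.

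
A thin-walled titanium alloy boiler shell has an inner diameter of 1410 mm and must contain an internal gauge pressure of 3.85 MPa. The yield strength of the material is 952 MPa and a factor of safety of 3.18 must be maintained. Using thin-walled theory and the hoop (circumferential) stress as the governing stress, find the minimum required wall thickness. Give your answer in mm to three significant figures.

t = 9.07 mm

σ_allow = 952/3.18 = 299.4 MPa.
Hoop stress σ_h = pD/(2t), so t = pD/(2σ_allow) = 3.85×1410/(2×299.4) = 9.067 mm.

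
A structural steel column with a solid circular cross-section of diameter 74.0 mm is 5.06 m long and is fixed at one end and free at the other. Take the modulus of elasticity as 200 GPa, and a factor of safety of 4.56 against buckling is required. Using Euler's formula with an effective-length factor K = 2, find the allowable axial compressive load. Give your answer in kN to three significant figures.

P_allow = 6.22 kN

I = πd⁴/64 = π×74.0⁴/64 = 1.472×10^6 mm⁴.
Effective length L_e = KL = 2×5.06 m = 10120 mm.
Euler critical load P_cr = π²EI/L_e² = π²×200000×1.472×10^6/10120² = 28370 N.
P_allow = P_cr/n = 28370/4.56 = 6222 N.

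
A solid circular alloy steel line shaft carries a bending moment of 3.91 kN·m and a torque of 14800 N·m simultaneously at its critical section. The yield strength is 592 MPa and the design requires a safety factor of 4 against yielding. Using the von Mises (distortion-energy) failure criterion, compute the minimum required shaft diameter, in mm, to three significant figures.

d = 97.3 mm

σ_allow = σ_y/n = 592/4 = 148.0 MPa.
For a solid shaft σ_b = 32M/(πd³) and τ = 16T/(πd³), so the von Mises stress is σ' = (16/πd³)·√(4M²+3T²).
√(4M²+3T²) = √(4×(3.910×10^6)² + 3×(1.480×10^7)²) = 2.680×10^7 N·mm.
d³ = 16×2.680×10^7/(π×148.0) = 922300 mm³.
d = 97.34 mm.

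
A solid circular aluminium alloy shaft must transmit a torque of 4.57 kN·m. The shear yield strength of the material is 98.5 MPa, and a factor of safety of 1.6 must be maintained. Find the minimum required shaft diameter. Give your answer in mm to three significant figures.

d = 72.3 mm

Allowable shear stress τ_allow = 98.5/1.6 = 61.56 MPa.
For a solid shaft τ = 16T/(πd³), so d³ = 16T/(π τ_allow) = 16×4570000/(π×61.56) = 378100 mm³.
d = (378100)^(1/3) = 72.31 mm.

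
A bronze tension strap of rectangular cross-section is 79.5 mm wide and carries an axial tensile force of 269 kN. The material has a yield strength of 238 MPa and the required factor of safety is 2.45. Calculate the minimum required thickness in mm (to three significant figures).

σ_allow = 238/2.45 = 97.14 MPa.
Required area A = F/σ_allow = 269000/97.14 = 2769 mm².
t = A/w = 2769/79.5 = 34.83 mm.

t = 34.8 mm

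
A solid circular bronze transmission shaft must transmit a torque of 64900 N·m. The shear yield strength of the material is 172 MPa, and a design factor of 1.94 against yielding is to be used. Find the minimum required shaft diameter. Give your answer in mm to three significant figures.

d = 155 mm

Allowable shear stress τ_allow = 172/1.94 = 88.66 MPa.
For a solid shaft τ = 16T/(πd³), so d³ = 16T/(π τ_allow) = 16×6.4900×10^7/(π×88.66) = 3.728×10^6 mm³.
d = (3.728×10^6)^(1/3) = 155.1 mm.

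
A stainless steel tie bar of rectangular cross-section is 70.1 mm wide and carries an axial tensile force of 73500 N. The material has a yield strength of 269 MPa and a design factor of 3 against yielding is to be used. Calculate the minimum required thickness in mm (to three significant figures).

σ_allow = 269/3 = 89.67 MPa.
Required area A = F/σ_allow = 73500/89.67 = 819.7 mm².
t = A/w = 819.7/70.1 = 11.69 mm.

t = 11.7 mm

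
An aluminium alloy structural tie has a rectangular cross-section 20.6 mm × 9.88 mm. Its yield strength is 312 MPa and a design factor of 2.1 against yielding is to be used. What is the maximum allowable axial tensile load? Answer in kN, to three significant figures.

F_allow = 30.2 kN

σ_allow = 312/2.1 = 148.6 MPa.
A = 20.6×9.88 = 203.5 mm².
F_allow = σ_allow × A = 148.6×203.5 = 30240 N.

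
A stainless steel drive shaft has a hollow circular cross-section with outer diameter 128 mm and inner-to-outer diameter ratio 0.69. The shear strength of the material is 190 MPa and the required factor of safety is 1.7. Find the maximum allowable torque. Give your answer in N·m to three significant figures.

τ_allow = 190/1.7 = 111.8 MPa.
For a hollow shaft T_allow = τ_allow·πd_o³(1−k⁴)/16 with 1−k⁴ = 0.7733, so πd_o³(1−k⁴)/16 = 318400 mm³.
T_allow = 111.8×318400 = 3.559×10^7 N·mm = 35590 N·m.

T_allow = 35600 N·m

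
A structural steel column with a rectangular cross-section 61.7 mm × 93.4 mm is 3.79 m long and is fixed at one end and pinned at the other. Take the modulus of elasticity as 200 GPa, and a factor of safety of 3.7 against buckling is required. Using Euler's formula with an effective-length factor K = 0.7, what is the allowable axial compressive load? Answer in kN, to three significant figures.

P_allow = 139 kN

Buckling occurs about the weak axis: I_min = h·b³/12 = 93.4×61.7³/12 = 1.828×10^6 mm⁴ (b = 61.7 mm is the smaller dimension).
Effective length L_e = KL = 0.7×3.79 m = 2653 mm.
Euler critical load P_cr = π²EI/L_e² = π²×200000×1.828×10^6/2653² = 512700 N.
P_allow = P_cr/n = 512700/3.7 = 138600 N.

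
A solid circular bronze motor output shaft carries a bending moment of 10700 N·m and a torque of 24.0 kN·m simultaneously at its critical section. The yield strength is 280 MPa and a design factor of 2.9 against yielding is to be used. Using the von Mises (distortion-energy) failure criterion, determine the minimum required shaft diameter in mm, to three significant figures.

σ_allow = σ_y/n = 280/2.9 = 96.55 MPa.
For a solid shaft σ_b = 32M/(πd³) and τ = 16T/(πd³), so the von Mises stress is σ' = (16/πd³)·√(4M²+3T²).
√(4M²+3T²) = √(4×(1.070×10^7)² + 3×(2.400×10^7)²) = 4.675×10^7 N·mm.
d³ = 16×4.675×10^7/(π×96.55) = 2.466×10^6 mm³.
d = 135.1 mm.

d = 135 mm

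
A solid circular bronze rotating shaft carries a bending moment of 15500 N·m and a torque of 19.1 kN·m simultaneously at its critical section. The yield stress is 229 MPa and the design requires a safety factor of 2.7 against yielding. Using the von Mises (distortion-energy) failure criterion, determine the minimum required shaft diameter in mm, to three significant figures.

σ_allow = σ_y/n = 229/2.7 = 84.81 MPa.
For a solid shaft σ_b = 32M/(πd³) and τ = 16T/(πd³), so the von Mises stress is σ' = (16/πd³)·√(4M²+3T²).
√(4M²+3T²) = √(4×(1.550×10^7)² + 3×(1.910×10^7)²) = 4.534×10^7 N·mm.
d³ = 16×4.534×10^7/(π×84.81) = 2.722×10^6 mm³.
d = 139.6 mm.

d = 140 mm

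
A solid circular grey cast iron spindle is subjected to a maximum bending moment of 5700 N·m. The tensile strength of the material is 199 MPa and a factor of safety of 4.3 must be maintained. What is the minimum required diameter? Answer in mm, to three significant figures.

d = 108 mm

σ_allow = 199/4.3 = 46.28 MPa.
For a solid circular section σ = 32M/(πd³), so d³ = 32M/(π σ_allow) = 32×5700000/(π×46.28) = 1.255×10^6 mm³.
d = 107.9 mm.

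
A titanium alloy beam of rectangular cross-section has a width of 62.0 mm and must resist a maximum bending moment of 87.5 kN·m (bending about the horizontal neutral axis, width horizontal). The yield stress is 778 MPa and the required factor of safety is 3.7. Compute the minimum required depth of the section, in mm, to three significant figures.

h = 201 mm

σ_allow = 778/3.7 = 210.3 MPa.
For a rectangular section σ = 6M/(bh²), so h² = 6M/(b σ_allow) = 6×8.7500×10^7/(62.0×210.3) = 40270 mm².
h = 200.7 mm.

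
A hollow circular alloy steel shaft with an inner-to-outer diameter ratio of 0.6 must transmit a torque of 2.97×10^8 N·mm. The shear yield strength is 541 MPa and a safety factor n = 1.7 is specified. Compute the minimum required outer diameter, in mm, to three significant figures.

τ_allow = 541/1.7 = 318.2 MPa.
For a hollow shaft τ = 16T/[πd_o³(1−k⁴)] with k = 0.6, so 1−k⁴ = 0.8704.
d_o³ = 16T/[π τ_allow (1−k⁴)] = 16×2.9700×10^8/(π×318.2×0.8704) = 5.461×10^6 mm³.
d_o = 176.1 mm.

d_o = 176 mm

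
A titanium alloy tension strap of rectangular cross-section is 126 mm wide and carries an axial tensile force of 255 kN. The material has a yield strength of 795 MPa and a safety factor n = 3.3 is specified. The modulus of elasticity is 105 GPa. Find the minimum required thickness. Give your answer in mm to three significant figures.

σ_allow = 795/3.3 = 240.9 MPa.
Required area A = F/σ_allow = 255000/240.9 = 1058 mm².
t = A/w = 1058/126 = 8.401 mm.

t = 8.40 mm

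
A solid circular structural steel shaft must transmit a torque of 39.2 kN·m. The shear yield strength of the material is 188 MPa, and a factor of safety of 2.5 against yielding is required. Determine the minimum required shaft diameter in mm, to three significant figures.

Allowable shear stress τ_allow = 188/2.5 = 75.20 MPa.
For a solid shaft τ = 16T/(πd³), so d³ = 16T/(π τ_allow) = 16×3.9200×10^7/(π×75.20) = 2.655×10^6 mm³.
d = (2.655×10^6)^(1/3) = 138.5 mm.

d = 138 mm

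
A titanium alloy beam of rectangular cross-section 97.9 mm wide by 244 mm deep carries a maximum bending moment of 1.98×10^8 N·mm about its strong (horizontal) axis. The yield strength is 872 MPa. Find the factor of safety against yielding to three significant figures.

Section modulus S = bh²/6 = 97.9×244²/6 = 971400 mm³.
σ = M/S = 1.9800×10^8/971400 = 203.8 MPa.
n = 872/203.8 = 4.278.

n = 4.28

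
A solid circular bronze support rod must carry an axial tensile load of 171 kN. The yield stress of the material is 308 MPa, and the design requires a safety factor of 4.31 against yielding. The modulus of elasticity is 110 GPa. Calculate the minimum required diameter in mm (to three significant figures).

d = 55.2 mm

Allowable stress σ_allow = 308/4.31 = 71.46 MPa.
Required area A = F/σ_allow = 171000/71.46 = 2393 mm².
A = πd²/4 → d = √(4A/π) = 55.20 mm.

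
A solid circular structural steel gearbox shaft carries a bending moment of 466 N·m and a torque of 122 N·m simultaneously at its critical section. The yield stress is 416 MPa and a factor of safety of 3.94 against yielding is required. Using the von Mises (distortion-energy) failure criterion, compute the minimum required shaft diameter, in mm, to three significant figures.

σ_allow = σ_y/n = 416/3.94 = 105.6 MPa.
For a solid shaft σ_b = 32M/(πd³) and τ = 16T/(πd³), so the von Mises stress is σ' = (16/πd³)·√(4M²+3T²).
√(4M²+3T²) = √(4×(466000)² + 3×(122000)²) = 955700 N·mm.
d³ = 16×955700/(π×105.6) = 46100 mm³.
d = 35.86 mm.

d = 35.9 mm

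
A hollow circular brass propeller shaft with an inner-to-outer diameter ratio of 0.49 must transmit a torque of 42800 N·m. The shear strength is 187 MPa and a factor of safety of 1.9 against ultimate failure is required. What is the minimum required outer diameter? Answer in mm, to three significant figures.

d_o = 133 mm

τ_allow = 187/1.9 = 98.42 MPa.
For a hollow shaft τ = 16T/[πd_o³(1−k⁴)] with k = 0.49, so 1−k⁴ = 0.9424.
d_o³ = 16T/[π τ_allow (1−k⁴)] = 16×4.2800×10^7/(π×98.42×0.9424) = 2.350×10^6 mm³.
d_o = 133.0 mm.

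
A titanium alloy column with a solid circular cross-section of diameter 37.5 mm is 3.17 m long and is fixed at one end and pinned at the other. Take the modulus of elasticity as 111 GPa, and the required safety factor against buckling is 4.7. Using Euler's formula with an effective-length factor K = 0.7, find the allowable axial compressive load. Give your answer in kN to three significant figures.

P_allow = 4.60 kN

I = πd⁴/64 = π×37.5⁴/64 = 97070 mm⁴.
Effective length L_e = KL = 0.7×3.17 m = 2219 mm.
Euler critical load P_cr = π²EI/L_e² = π²×111000×97070/2219² = 21600 N.
P_allow = P_cr/n = 21600/4.7 = 4595 N.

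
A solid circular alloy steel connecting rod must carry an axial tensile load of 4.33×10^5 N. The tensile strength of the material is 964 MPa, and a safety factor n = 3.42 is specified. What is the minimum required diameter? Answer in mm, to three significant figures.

d = 44.2 mm

Allowable stress σ_allow = 964/3.42 = 281.9 MPa.
Required area A = F/σ_allow = 433000/281.9 = 1536 mm².
A = πd²/4 → d = √(4A/π) = 44.23 mm.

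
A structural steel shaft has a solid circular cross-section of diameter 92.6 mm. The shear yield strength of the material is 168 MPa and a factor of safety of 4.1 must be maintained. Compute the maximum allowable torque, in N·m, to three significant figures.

τ_allow = 168/4.1 = 40.98 MPa.
For a solid shaft T_allow = τ_allow·πd³/16; πd³/16 = π×92.6³/16 = 155900 mm³.
T_allow = 40.98×155900 = 6.388×10^6 N·mm = 6388 N·m.

T_allow = 6390 N·m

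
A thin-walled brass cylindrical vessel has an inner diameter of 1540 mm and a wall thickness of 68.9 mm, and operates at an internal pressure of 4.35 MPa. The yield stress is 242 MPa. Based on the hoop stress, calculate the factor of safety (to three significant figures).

n = 4.98

σ_h = pD/(2t) = 4.35×1540/(2×68.9) = 48.61 MPa.
n = 242/48.61 = 4.978.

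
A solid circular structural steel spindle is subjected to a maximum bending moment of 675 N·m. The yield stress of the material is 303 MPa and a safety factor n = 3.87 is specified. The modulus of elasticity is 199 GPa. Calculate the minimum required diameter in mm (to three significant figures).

d = 44.4 mm

σ_allow = 303/3.87 = 78.29 MPa.
For a solid circular section σ = 32M/(πd³), so d³ = 32M/(π σ_allow) = 32×675000/(π×78.29) = 87820 mm³.
d = 44.45 mm.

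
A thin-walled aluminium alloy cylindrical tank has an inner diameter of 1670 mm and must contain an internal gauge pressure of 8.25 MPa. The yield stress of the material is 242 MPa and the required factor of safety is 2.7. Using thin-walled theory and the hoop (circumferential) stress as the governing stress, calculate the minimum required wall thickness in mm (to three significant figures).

t = 76.9 mm

σ_allow = 242/2.7 = 89.63 MPa.
Hoop stress σ_h = pD/(2t), so t = pD/(2σ_allow) = 8.25×1670/(2×89.63) = 76.86 mm.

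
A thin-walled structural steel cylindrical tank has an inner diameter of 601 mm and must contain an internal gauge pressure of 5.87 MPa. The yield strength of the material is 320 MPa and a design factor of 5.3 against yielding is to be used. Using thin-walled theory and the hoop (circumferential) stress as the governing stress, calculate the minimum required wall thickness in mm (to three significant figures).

t = 29.2 mm

σ_allow = 320/5.3 = 60.38 MPa.
Hoop stress σ_h = pD/(2t), so t = pD/(2σ_allow) = 5.87×601/(2×60.38) = 29.22 mm.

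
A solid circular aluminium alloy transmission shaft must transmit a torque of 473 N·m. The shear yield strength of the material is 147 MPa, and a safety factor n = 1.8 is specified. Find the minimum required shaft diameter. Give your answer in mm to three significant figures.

Allowable shear stress τ_allow = 147/1.8 = 81.67 MPa.
For a solid shaft τ = 16T/(πd³), so d³ = 16T/(π τ_allow) = 16×473000/(π×81.67) = 29500 mm³.
d = (29500)^(1/3) = 30.90 mm.

d = 30.9 mm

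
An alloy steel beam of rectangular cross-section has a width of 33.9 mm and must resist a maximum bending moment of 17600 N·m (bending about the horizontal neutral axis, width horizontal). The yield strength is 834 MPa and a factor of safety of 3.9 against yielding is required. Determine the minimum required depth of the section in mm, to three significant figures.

h = 121 mm

σ_allow = 834/3.9 = 213.8 MPa.
For a rectangular section σ = 6M/(bh²), so h² = 6M/(b σ_allow) = 6×1.7600×10^7/(33.9×213.8) = 14570 mm².
h = 120.7 mm.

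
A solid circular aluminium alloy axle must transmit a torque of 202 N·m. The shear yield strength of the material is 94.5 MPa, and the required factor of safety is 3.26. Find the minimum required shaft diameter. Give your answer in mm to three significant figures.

Allowable shear stress τ_allow = 94.5/3.26 = 28.99 MPa.
For a solid shaft τ = 16T/(πd³), so d³ = 16T/(π τ_allow) = 16×202000/(π×28.99) = 35490 mm³.
d = (35490)^(1/3) = 32.86 mm.

d = 32.9 mm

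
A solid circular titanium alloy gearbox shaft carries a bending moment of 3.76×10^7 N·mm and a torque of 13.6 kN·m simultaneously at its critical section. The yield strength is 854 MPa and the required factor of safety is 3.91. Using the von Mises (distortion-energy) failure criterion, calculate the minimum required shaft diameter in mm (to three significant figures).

σ_allow = σ_y/n = 854/3.91 = 218.4 MPa.
For a solid shaft σ_b = 32M/(πd³) and τ = 16T/(πd³), so the von Mises stress is σ' = (16/πd³)·√(4M²+3T²).
√(4M²+3T²) = √(4×(3.760×10^7)² + 3×(1.360×10^7)²) = 7.880×10^7 N·mm.
d³ = 16×7.880×10^7/(π×218.4) = 1.838×10^6 mm³.
d = 122.5 mm.

d = 122 mm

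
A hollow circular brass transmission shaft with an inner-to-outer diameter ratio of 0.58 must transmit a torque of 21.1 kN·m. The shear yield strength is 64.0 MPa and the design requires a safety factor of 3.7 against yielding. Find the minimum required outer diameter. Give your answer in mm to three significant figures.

τ_allow = 64.0/3.7 = 17.30 MPa.
For a hollow shaft τ = 16T/[πd_o³(1−k⁴)] with k = 0.58, so 1−k⁴ = 0.8868.
d_o³ = 16T/[π τ_allow (1−k⁴)] = 16×2.1100×10^7/(π×17.30×0.8868) = 7.005×10^6 mm³.
d_o = 191.3 mm.

d_o = 191 mm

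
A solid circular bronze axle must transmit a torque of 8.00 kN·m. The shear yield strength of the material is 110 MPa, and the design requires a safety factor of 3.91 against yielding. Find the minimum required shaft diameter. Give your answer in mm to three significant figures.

Allowable shear stress τ_allow = 110/3.91 = 28.13 MPa.
For a solid shaft τ = 16T/(πd³), so d³ = 16T/(π τ_allow) = 16×8000000/(π×28.13) = 1.448×10^6 mm³.
d = (1.448×10^6)^(1/3) = 113.1 mm.

d = 113 mm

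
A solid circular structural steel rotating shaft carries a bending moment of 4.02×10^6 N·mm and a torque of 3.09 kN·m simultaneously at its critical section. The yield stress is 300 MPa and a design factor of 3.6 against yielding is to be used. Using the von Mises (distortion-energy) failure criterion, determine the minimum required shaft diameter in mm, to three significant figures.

σ_allow = σ_y/n = 300/3.6 = 83.33 MPa.
For a solid shaft σ_b = 32M/(πd³) and τ = 16T/(πd³), so the von Mises stress is σ' = (16/πd³)·√(4M²+3T²).
√(4M²+3T²) = √(4×(4.020×10^6)² + 3×(3.090×10^6)²) = 9.658×10^6 N·mm.
d³ = 16×9.658×10^6/(π×83.33) = 590300 mm³.
d = 83.89 mm.

d = 83.9 mm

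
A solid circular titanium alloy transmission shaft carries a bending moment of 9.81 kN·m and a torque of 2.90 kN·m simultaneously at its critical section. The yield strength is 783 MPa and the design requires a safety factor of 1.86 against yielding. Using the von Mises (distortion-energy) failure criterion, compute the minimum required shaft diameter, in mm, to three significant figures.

σ_allow = σ_y/n = 783/1.86 = 421.0 MPa.
For a solid shaft σ_b = 32M/(πd³) and τ = 16T/(πd³), so the von Mises stress is σ' = (16/πd³)·√(4M²+3T²).
√(4M²+3T²) = √(4×(9.810×10^6)² + 3×(2.900×10^6)²) = 2.025×10^7 N·mm.
d³ = 16×2.025×10^7/(π×421.0) = 245000 mm³.
d = 62.58 mm.

d = 62.6 mm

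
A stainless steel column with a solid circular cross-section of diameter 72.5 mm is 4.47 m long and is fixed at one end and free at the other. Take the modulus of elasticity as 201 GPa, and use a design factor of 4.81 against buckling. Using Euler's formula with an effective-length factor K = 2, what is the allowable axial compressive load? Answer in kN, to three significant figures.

I = πd⁴/64 = π×72.5⁴/64 = 1.356×10^6 mm⁴.
Effective length L_e = KL = 2×4.47 m = 8940 mm.
Euler critical load P_cr = π²EI/L_e² = π²×201000×1.356×10^6/8940² = 33660 N.
P_allow = P_cr/n = 33660/4.81 = 6998 N.

P_allow = 7.00 kN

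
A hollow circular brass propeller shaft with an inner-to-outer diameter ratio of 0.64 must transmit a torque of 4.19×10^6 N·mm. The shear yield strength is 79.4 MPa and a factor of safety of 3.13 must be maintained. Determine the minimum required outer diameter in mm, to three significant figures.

τ_allow = 79.4/3.13 = 25.37 MPa.
For a hollow shaft τ = 16T/[πd_o³(1−k⁴)] with k = 0.64, so 1−k⁴ = 0.8322.
d_o³ = 16T/[π τ_allow (1−k⁴)] = 16×4190000/(π×25.37×0.8322) = 1.011×10^6 mm³.
d_o = 100.4 mm.

d_o = 100 mm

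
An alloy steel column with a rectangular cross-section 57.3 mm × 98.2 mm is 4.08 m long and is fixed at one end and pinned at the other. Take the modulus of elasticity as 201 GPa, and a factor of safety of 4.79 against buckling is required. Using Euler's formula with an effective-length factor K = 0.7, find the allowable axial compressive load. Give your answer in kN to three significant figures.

Buckling occurs about the weak axis: I_min = h·b³/12 = 98.2×57.3³/12 = 1.540×10^6 mm⁴ (b = 57.3 mm is the smaller dimension).
Effective length L_e = KL = 0.7×4.08 m = 2856 mm.
Euler critical load P_cr = π²EI/L_e² = π²×201000×1.540×10^6/2856² = 374400 N.
P_allow = P_cr/n = 374400/4.79 = 78170 N.

P_allow = 78.2 kN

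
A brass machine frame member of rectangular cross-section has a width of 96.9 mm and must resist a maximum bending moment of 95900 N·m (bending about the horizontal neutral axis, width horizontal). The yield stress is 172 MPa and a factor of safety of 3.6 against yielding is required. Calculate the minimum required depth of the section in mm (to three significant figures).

h = 353 mm

σ_allow = 172/3.6 = 47.78 MPa.
For a rectangular section σ = 6M/(bh²), so h² = 6M/(b σ_allow) = 6×9.5900×10^7/(96.9×47.78) = 124300 mm².
h = 352.5 mm.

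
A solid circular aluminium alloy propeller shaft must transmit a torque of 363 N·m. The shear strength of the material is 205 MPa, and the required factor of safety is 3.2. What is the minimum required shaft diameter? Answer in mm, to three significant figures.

Allowable shear stress τ_allow = 205/3.2 = 64.06 MPa.
For a solid shaft τ = 16T/(πd³), so d³ = 16T/(π τ_allow) = 16×363000/(π×64.06) = 28860 mm³.
d = (28860)^(1/3) = 30.67 mm.

d = 30.7 mm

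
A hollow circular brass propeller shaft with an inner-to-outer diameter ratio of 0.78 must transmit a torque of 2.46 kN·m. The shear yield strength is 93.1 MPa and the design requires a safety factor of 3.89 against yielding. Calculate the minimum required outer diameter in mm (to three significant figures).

d_o = 94.0 mm

τ_allow = 93.1/3.89 = 23.93 MPa.
For a hollow shaft τ = 16T/[πd_o³(1−k⁴)] with k = 0.78, so 1−k⁴ = 0.6298.
d_o³ = 16T/[π τ_allow (1−k⁴)] = 16×2460000/(π×23.93×0.6298) = 831100 mm³.
d_o = 94.02 mm.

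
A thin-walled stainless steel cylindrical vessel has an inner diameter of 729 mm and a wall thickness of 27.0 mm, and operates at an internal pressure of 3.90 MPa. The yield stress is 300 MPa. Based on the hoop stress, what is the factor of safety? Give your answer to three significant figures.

n = 5.70

σ_h = pD/(2t) = 3.90×729/(2×27.0) = 52.65 MPa.
n = 300/52.65 = 5.698.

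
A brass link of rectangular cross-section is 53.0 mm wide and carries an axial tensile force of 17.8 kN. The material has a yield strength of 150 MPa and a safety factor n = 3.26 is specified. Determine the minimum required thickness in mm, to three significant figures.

t = 7.30 mm

σ_allow = 150/3.26 = 46.01 MPa.
Required area A = F/σ_allow = 17800/46.01 = 386.9 mm².
t = A/w = 386.9/53.0 = 7.299 mm.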